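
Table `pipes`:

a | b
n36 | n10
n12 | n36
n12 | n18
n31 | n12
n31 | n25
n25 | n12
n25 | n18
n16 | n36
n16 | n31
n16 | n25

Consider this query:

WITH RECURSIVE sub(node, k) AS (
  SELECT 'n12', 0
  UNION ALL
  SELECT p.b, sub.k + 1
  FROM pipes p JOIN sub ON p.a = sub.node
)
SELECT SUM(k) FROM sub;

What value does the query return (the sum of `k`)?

Base: (n12, k=0).
Iteration 1: edges from {n12} -> (n18, k=1), (n36, k=1).
Iteration 2: edges from {n18,n36} -> (n10, k=2).
Iteration 3: no outgoing edges from {n10}; recursion stops.
SUM(k) = 0 + 1 + 1 + 2 = 4.

4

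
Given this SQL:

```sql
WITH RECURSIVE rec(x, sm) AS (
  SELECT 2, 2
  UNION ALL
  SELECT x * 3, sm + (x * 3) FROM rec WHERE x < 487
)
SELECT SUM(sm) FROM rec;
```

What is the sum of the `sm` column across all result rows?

3272

Base: x=2, sm=2.
Iteration 1: 2 < 487 holds -> x = 2 * 3 = 6, sm = 2 + 6 = 8.
Iteration 2: 6 < 487 holds -> x = 6 * 3 = 18, sm = 8 + 18 = 26.
Iteration 3: 18 < 487 holds -> x = 18 * 3 = 54, sm = 26 + 54 = 80.
Iteration 4: 54 < 487 holds -> x = 54 * 3 = 162, sm = 80 + 162 = 242.
Iteration 5: 162 < 487 holds -> x = 162 * 3 = 486, sm = 242 + 486 = 728.
Iteration 6: 486 < 487 holds -> x = 486 * 3 = 1458, sm = 728 + 1458 = 2186.
Iteration 7: 1458 < 487 fails; recursion stops.
SUM(sm) = 2 + 8 + 26 + 80 + 242 + 728 + 2186 = 3272.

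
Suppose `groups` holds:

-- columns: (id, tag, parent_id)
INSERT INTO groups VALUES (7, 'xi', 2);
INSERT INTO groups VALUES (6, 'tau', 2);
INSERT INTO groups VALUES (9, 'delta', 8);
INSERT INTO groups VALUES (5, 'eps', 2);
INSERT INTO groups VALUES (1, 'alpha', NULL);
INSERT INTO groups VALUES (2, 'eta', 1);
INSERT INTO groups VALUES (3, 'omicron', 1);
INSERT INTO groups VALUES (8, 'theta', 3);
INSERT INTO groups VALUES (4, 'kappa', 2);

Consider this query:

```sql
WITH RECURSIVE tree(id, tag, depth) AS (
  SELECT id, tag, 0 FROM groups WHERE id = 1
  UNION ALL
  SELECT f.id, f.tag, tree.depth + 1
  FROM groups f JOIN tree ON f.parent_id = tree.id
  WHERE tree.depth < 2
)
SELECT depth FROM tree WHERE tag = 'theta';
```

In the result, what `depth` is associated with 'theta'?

Base: id=1 (alpha) at depth 0.
Iteration 1: rows with parent_id in {1} -> eta (id 2, depth 1), omicron (id 3, depth 1).
Iteration 2: rows with parent_id in {2,3} -> kappa (id 4, depth 2), eps (id 5, depth 2), tau (id 6, depth 2), xi (id 7, depth 2), theta (id 8, depth 2).
Iteration 3: depth < 2 fails for all current rows; recursion stops.

2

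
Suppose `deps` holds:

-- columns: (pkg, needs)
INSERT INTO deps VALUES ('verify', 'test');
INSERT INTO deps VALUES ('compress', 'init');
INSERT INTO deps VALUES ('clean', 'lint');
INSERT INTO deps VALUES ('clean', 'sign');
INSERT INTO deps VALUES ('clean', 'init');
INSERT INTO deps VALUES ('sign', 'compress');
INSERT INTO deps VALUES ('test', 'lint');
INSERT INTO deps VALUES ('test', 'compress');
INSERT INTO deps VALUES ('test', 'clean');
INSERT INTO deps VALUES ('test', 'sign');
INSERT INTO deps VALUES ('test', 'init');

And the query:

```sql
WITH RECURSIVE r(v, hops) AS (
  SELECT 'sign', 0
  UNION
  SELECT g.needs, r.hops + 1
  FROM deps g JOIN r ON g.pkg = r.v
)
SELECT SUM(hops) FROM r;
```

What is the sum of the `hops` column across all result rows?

3

Base: (sign, hops=0).
Iteration 1: edges from {sign} -> (compress, hops=1).
Iteration 2: edges from {compress} -> (init, hops=2).
Iteration 3: no outgoing edges from {init}; recursion stops.
SUM(hops) = 0 + 1 + 2 = 3.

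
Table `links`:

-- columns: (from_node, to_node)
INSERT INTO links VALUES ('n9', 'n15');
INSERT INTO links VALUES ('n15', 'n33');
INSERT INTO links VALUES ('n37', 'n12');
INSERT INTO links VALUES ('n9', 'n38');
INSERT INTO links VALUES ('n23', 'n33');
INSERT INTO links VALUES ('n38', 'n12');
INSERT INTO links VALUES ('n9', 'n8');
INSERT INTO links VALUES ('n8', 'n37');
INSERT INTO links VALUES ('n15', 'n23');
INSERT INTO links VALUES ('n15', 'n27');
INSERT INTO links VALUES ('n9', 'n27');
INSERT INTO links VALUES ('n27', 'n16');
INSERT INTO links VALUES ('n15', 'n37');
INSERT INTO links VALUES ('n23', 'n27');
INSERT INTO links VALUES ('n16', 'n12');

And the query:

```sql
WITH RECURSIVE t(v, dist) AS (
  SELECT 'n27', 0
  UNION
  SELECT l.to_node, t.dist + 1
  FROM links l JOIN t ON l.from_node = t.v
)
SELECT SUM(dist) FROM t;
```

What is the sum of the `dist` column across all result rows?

3

Base: (n27, dist=0).
Iteration 1: edges from {n27} -> (n16, dist=1).
Iteration 2: edges from {n16} -> (n12, dist=2).
Iteration 3: no outgoing edges from {n12}; recursion stops.
SUM(dist) = 0 + 1 + 2 = 3.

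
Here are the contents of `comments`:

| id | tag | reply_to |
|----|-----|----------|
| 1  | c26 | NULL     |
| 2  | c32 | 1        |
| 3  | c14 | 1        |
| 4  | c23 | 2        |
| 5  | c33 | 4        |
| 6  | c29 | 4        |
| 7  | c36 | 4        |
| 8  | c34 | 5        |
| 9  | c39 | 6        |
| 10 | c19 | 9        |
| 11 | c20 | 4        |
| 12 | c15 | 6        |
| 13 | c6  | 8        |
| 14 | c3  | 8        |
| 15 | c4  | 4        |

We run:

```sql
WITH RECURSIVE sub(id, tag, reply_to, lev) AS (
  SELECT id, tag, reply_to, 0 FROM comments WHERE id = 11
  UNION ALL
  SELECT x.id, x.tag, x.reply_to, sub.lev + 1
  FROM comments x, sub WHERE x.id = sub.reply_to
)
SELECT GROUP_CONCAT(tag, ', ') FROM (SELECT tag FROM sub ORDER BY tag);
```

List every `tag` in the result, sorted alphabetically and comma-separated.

Base: id=11 (c20), reply_to=4, lev 0.
Iteration 1: join on id=4 -> c23 (id 4, reply_to=2, lev 1).
Iteration 2: join on id=2 -> c32 (id 2, reply_to=1, lev 2).
Iteration 3: join on id=1 -> c26 (id 1, reply_to=NULL, lev 3).
Iteration 4: reply_to is NULL; no match; recursion stops.

c20, c23, c26, c32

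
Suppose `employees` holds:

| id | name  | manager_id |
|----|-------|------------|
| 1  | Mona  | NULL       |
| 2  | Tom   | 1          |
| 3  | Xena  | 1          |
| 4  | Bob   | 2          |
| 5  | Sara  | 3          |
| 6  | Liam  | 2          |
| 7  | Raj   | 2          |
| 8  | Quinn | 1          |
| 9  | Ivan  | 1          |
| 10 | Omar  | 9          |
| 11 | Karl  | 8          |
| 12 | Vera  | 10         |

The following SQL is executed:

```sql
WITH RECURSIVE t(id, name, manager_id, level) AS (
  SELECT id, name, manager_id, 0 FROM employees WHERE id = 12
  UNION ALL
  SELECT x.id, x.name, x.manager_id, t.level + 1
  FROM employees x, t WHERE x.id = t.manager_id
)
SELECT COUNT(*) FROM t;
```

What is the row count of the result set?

4

Base: id=12 (Vera), manager_id=10, level 0.
Iteration 1: join on id=10 -> Omar (id 10, manager_id=9, level 1).
Iteration 2: join on id=9 -> Ivan (id 9, manager_id=1, level 2).
Iteration 3: join on id=1 -> Mona (id 1, manager_id=NULL, level 3).
Iteration 4: manager_id is NULL; no match; recursion stops.
Total rows emitted: 4.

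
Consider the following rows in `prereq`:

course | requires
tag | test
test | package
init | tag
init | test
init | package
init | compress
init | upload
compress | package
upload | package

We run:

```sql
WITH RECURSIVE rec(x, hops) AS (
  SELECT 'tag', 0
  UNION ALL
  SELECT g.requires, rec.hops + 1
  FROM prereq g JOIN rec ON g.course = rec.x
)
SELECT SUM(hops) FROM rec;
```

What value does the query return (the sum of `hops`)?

Base: (tag, hops=0).
Iteration 1: edges from {tag} -> (test, hops=1).
Iteration 2: edges from {test} -> (package, hops=2).
Iteration 3: no outgoing edges from {package}; recursion stops.
SUM(hops) = 0 + 1 + 2 = 3.

3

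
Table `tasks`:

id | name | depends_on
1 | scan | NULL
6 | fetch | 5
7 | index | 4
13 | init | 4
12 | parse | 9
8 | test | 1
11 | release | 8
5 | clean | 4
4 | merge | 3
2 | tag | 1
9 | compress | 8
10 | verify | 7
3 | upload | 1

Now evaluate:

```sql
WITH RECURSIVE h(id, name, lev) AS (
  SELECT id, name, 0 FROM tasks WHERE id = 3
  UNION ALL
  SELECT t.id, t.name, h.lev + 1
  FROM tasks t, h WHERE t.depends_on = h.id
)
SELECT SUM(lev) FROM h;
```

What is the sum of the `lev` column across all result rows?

Base: id=3 (upload) at lev 0.
Iteration 1: rows with depends_on in {3} -> merge (id 4, lev 1).
Iteration 2: rows with depends_on in {4} -> clean (id 5, lev 2), index (id 7, lev 2), init (id 13, lev 2).
Iteration 3: rows with depends_on in {5,7,13} -> fetch (id 6, lev 3), verify (id 10, lev 3).
Iteration 4: no rows with depends_on in {6,10}; recursion stops.
SUM(lev) = 0 + 1 + 2 + 2 + 2 + 3 + 3 = 13.

13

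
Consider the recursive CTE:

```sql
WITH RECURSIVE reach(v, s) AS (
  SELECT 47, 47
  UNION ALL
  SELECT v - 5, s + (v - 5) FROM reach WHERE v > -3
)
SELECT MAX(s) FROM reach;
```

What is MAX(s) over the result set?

Base: v=47, s=47.
Iteration 1: 47 > -3 holds -> v = 47 - 5 = 42, s = 47 + 42 = 89.
Iteration 2: 42 > -3 holds -> v = 42 - 5 = 37, s = 89 + 37 = 126.
Iteration 3: 37 > -3 holds -> v = 37 - 5 = 32, s = 126 + 32 = 158.
Iteration 4: 32 > -3 holds -> v = 32 - 5 = 27, s = 158 + 27 = 185.
Iteration 5: 27 > -3 holds -> v = 27 - 5 = 22, s = 185 + 22 = 207.
Iteration 6: 22 > -3 holds -> v = 22 - 5 = 17, s = 207 + 17 = 224.
Iteration 7: 17 > -3 holds -> v = 17 - 5 = 12, s = 224 + 12 = 236.
Iteration 8: 12 > -3 holds -> v = 12 - 5 = 7, s = 236 + 7 = 243.
Iteration 9: 7 > -3 holds -> v = 7 - 5 = 2, s = 243 + 2 = 245.
Iteration 10: 2 > -3 holds -> v = 2 - 5 = -3, s = 245 + -3 = 242.
Iteration 11: -3 > -3 fails; recursion stops.
s values: 47, 89, 126, 158, 185, 207, 224, 236, 243, 245, 242; the maximum is 245.

245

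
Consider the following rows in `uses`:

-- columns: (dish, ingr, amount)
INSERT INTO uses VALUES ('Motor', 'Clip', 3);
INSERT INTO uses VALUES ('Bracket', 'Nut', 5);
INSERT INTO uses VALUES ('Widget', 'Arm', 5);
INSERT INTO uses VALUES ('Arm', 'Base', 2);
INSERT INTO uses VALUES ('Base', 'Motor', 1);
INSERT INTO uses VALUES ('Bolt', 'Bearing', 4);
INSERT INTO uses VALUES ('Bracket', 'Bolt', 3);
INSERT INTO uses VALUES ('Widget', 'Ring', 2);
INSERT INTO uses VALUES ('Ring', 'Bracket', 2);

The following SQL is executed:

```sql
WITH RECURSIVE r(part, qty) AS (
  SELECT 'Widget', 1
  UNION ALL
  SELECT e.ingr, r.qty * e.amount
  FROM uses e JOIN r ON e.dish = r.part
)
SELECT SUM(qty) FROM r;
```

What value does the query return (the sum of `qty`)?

Base: (Widget, qty=1).
Iteration 1: components of {Widget} -> Arm = 1*5 = 5, Ring = 1*2 = 2.
Iteration 2: components of {Arm,Ring} -> Base = 5*2 = 10, Bracket = 2*2 = 4.
Iteration 3: components of {Base,Bracket} -> Bolt = 4*3 = 12, Motor = 10*1 = 10, Nut = 4*5 = 20.
Iteration 4: components of {Bolt,Motor,Nut} -> Bearing = 12*4 = 48, Clip = 10*3 = 30.
Iteration 5: no further components; recursion stops.
SUM(qty) = 1 + 5 + 2 + 10 + 4 + 10 + 12 + 20 + 30 + 48 = 142.

142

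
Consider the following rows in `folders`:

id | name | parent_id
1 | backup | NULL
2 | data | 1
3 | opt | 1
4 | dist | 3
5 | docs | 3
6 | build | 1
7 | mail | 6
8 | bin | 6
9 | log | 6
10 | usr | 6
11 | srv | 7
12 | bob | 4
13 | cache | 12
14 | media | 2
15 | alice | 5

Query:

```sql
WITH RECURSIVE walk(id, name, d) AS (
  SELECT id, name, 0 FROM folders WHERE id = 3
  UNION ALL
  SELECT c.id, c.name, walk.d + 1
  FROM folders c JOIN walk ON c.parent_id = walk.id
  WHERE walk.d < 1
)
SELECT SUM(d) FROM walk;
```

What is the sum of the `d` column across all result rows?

Base: id=3 (opt) at d 0.
Iteration 1: rows with parent_id in {3} -> dist (id 4, d 1), docs (id 5, d 1).
Iteration 2: d < 1 fails for all current rows; recursion stops.
SUM(d) = 0 + 1 + 1 = 2.

2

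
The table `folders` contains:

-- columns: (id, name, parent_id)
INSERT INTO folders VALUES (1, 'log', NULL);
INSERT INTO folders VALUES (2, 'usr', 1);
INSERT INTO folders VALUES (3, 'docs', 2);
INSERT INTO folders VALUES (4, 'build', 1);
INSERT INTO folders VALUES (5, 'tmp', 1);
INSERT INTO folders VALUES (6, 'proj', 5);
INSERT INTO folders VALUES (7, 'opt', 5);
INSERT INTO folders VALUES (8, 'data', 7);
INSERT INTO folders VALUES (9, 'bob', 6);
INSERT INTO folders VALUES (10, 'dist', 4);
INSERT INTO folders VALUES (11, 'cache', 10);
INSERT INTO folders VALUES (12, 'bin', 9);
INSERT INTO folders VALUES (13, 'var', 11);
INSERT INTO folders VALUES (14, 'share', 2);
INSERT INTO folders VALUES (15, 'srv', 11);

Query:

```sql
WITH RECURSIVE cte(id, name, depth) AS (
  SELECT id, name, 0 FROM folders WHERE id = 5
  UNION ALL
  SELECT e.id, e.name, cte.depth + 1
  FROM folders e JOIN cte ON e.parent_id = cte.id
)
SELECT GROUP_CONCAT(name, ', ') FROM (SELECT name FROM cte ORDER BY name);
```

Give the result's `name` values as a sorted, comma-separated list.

Base: id=5 (tmp) at depth 0.
Iteration 1: rows with parent_id in {5} -> proj (id 6, depth 1), opt (id 7, depth 1).
Iteration 2: rows with parent_id in {6,7} -> data (id 8, depth 2), bob (id 9, depth 2).
Iteration 3: rows with parent_id in {8,9} -> bin (id 12, depth 3).
Iteration 4: no rows with parent_id in {12}; recursion stops.

bin, bob, data, opt, proj, tmp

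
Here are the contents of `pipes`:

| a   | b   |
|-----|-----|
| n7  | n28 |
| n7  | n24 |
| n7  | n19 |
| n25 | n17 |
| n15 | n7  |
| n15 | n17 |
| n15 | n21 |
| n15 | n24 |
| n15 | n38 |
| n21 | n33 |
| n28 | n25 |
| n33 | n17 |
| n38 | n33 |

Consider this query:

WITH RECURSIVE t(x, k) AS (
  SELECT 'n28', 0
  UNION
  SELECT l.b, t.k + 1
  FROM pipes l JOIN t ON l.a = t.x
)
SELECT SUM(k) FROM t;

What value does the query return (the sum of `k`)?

Base: (n28, k=0).
Iteration 1: edges from {n28} -> (n25, k=1).
Iteration 2: edges from {n25} -> (n17, k=2).
Iteration 3: no outgoing edges from {n17}; recursion stops.
SUM(k) = 0 + 1 + 2 = 3.

3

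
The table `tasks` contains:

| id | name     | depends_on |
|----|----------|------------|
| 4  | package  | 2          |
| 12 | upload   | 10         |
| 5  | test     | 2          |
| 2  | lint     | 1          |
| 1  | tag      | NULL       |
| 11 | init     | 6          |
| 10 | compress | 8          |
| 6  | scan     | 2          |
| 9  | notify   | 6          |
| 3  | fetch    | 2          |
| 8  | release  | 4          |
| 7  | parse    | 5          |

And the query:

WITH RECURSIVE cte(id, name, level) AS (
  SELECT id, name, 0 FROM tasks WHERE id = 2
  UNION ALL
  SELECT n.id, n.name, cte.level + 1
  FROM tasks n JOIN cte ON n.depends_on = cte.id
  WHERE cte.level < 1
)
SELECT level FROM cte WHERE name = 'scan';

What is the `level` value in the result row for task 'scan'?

1

Base: id=2 (lint) at level 0.
Iteration 1: rows with depends_on in {2} -> fetch (id 3, level 1), package (id 4, level 1), test (id 5, level 1), scan (id 6, level 1).
Iteration 2: level < 1 fails for all current rows; recursion stops.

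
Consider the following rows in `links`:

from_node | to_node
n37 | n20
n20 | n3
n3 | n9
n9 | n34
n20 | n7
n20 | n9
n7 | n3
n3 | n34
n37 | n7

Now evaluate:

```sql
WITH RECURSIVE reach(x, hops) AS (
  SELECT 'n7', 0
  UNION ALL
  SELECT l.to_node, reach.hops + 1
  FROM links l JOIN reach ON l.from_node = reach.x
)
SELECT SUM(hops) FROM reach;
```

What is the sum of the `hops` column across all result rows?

Base: (n7, hops=0).
Iteration 1: edges from {n7} -> (n3, hops=1).
Iteration 2: edges from {n3} -> (n34, hops=2), (n9, hops=2).
Iteration 3: edges from {n34,n9} -> (n34, hops=3).
Iteration 4: no outgoing edges from {n34}; recursion stops.
SUM(hops) = 0 + 1 + 2 + 2 + 3 = 8.

8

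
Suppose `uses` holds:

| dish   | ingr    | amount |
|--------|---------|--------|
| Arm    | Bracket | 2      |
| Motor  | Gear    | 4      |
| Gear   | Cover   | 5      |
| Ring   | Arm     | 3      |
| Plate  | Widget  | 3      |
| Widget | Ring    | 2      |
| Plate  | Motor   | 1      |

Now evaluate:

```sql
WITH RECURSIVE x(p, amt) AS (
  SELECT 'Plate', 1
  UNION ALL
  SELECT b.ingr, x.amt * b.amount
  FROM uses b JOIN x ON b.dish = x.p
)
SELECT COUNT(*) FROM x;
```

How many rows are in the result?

8

Base: (Plate, amt=1).
Iteration 1: components of {Plate} -> Motor = 1*1 = 1, Widget = 1*3 = 3.
Iteration 2: components of {Motor,Widget} -> Gear = 1*4 = 4, Ring = 3*2 = 6.
Iteration 3: components of {Gear,Ring} -> Arm = 6*3 = 18, Cover = 4*5 = 20.
Iteration 4: components of {Arm,Cover} -> Bracket = 18*2 = 36.
Iteration 5: no further components; recursion stops.
Total rows emitted: 8.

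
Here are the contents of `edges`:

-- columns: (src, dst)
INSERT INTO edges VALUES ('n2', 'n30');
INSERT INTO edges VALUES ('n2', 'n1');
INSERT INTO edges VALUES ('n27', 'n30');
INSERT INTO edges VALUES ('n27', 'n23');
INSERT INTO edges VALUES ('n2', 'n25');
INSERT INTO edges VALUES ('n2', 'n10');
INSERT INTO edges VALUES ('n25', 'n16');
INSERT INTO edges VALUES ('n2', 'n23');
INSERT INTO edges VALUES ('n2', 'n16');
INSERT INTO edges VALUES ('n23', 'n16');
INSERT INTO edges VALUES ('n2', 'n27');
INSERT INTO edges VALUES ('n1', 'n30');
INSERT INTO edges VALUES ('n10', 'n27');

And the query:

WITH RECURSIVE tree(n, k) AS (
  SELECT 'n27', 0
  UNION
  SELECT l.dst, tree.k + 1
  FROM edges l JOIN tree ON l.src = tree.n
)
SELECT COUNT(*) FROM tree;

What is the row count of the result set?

Base: (n27, k=0).
Iteration 1: edges from {n27} -> (n23, k=1), (n30, k=1).
Iteration 2: edges from {n23,n30} -> (n16, k=2).
Iteration 3: no outgoing edges from {n16}; recursion stops.
Total rows emitted: 4.

4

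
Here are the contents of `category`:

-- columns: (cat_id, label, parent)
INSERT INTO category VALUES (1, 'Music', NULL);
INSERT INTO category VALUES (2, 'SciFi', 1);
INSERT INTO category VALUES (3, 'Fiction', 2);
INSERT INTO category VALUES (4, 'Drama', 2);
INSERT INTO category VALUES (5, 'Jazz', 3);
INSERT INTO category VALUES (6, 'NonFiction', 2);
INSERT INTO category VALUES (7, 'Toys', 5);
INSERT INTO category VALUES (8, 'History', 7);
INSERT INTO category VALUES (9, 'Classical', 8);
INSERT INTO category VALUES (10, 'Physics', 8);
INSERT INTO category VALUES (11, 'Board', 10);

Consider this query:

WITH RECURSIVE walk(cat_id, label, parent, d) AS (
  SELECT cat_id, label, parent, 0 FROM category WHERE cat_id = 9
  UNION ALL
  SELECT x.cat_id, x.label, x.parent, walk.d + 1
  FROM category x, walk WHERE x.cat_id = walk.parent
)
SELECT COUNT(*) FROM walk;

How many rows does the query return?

7

Base: cat_id=9 (Classical), parent=8, d 0.
Iteration 1: join on cat_id=8 -> History (id 8, parent=7, d 1).
Iteration 2: join on cat_id=7 -> Toys (id 7, parent=5, d 2).
Iteration 3: join on cat_id=5 -> Jazz (id 5, parent=3, d 3).
Iteration 4: join on cat_id=3 -> Fiction (id 3, parent=2, d 4).
Iteration 5: join on cat_id=2 -> SciFi (id 2, parent=1, d 5).
Iteration 6: join on cat_id=1 -> Music (id 1, parent=NULL, d 6).
Iteration 7: parent is NULL; no match; recursion stops.
Total rows emitted: 7.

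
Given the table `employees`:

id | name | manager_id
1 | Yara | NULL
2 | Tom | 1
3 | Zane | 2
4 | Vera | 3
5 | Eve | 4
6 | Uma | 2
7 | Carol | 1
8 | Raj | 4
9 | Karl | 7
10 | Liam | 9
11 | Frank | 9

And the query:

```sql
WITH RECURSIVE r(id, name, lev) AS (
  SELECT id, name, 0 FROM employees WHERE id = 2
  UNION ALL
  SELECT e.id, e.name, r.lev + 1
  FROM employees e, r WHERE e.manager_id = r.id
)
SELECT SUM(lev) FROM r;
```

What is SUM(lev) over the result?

Base: id=2 (Tom) at lev 0.
Iteration 1: rows with manager_id in {2} -> Zane (id 3, lev 1), Uma (id 6, lev 1).
Iteration 2: rows with manager_id in {3,6} -> Vera (id 4, lev 2).
Iteration 3: rows with manager_id in {4} -> Eve (id 5, lev 3), Raj (id 8, lev 3).
Iteration 4: no rows with manager_id in {5,8}; recursion stops.
SUM(lev) = 0 + 1 + 1 + 2 + 3 + 3 = 10.

10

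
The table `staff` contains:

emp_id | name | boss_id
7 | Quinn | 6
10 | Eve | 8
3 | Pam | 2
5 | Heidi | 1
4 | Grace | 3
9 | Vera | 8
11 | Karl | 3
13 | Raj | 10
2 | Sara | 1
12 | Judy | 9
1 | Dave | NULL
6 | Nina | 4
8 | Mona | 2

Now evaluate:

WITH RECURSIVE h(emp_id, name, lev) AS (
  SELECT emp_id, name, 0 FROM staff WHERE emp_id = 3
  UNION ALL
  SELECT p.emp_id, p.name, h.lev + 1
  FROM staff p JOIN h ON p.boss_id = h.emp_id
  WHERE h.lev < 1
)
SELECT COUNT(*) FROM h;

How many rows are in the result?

3

Base: emp_id=3 (Pam) at lev 0.
Iteration 1: rows with boss_id in {3} -> Grace (id 4, lev 1), Karl (id 11, lev 1).
Iteration 2: lev < 1 fails for all current rows; recursion stops.
Total rows emitted: 3.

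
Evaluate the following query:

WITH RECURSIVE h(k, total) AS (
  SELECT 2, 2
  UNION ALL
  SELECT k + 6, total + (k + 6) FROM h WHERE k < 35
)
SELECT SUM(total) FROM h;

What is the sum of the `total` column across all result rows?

392

Base: k=2, total=2.
Iteration 1: 2 < 35 holds -> k = 2 + 6 = 8, total = 2 + 8 = 10.
Iteration 2: 8 < 35 holds -> k = 8 + 6 = 14, total = 10 + 14 = 24.
Iteration 3: 14 < 35 holds -> k = 14 + 6 = 20, total = 24 + 20 = 44.
Iteration 4: 20 < 35 holds -> k = 20 + 6 = 26, total = 44 + 26 = 70.
Iteration 5: 26 < 35 holds -> k = 26 + 6 = 32, total = 70 + 32 = 102.
Iteration 6: 32 < 35 holds -> k = 32 + 6 = 38, total = 102 + 38 = 140.
Iteration 7: 38 < 35 fails; recursion stops.
SUM(total) = 2 + 10 + 24 + 44 + 70 + 102 + 140 = 392.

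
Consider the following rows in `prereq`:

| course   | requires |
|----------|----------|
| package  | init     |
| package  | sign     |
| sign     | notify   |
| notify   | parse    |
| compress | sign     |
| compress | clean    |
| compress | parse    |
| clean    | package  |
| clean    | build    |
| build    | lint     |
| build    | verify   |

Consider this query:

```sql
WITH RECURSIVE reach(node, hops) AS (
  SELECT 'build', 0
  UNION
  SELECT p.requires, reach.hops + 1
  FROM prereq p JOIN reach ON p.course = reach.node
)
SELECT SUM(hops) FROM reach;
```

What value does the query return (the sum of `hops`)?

2

Base: (build, hops=0).
Iteration 1: edges from {build} -> (lint, hops=1), (verify, hops=1).
Iteration 2: no outgoing edges from {lint,verify}; recursion stops.
SUM(hops) = 0 + 1 + 1 = 2.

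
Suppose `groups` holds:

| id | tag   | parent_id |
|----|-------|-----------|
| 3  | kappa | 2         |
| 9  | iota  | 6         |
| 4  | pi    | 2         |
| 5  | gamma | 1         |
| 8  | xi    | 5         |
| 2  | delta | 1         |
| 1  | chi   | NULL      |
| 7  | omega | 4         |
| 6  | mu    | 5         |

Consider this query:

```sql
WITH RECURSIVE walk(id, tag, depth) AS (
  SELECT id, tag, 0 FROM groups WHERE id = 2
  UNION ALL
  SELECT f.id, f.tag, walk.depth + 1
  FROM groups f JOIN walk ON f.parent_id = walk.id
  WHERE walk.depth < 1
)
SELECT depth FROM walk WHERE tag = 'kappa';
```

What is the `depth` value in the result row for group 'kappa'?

Base: id=2 (delta) at depth 0.
Iteration 1: rows with parent_id in {2} -> kappa (id 3, depth 1), pi (id 4, depth 1).
Iteration 2: depth < 1 fails for all current rows; recursion stops.

1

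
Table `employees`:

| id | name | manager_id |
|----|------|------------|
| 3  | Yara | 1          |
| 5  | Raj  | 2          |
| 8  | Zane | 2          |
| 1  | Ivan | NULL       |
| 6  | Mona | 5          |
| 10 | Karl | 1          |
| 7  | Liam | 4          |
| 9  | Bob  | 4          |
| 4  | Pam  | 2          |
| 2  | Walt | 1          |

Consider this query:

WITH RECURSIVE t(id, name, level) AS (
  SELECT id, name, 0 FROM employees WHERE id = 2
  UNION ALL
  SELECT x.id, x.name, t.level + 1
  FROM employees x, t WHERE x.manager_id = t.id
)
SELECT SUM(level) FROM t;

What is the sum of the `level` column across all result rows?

Base: id=2 (Walt) at level 0.
Iteration 1: rows with manager_id in {2} -> Pam (id 4, level 1), Raj (id 5, level 1), Zane (id 8, level 1).
Iteration 2: rows with manager_id in {4,5,8} -> Mona (id 6, level 2), Liam (id 7, level 2), Bob (id 9, level 2).
Iteration 3: no rows with manager_id in {6,7,9}; recursion stops.
SUM(level) = 0 + 1 + 1 + 1 + 2 + 2 + 2 = 9.

9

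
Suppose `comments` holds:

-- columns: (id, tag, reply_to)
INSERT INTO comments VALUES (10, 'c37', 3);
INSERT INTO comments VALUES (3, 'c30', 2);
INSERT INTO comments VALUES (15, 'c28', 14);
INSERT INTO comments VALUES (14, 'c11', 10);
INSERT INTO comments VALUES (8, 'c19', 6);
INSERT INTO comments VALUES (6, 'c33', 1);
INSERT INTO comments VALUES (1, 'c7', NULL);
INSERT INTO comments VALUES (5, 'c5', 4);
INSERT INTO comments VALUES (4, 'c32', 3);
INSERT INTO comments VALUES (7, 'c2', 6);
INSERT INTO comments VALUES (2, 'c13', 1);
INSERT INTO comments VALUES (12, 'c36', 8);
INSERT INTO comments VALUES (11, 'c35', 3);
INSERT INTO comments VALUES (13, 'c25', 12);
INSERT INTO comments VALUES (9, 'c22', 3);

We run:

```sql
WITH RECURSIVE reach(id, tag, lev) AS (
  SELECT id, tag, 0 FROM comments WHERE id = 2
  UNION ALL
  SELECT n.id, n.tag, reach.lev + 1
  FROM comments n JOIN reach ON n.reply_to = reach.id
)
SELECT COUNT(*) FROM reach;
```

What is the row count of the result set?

9

Base: id=2 (c13) at lev 0.
Iteration 1: rows with reply_to in {2} -> c30 (id 3, lev 1).
Iteration 2: rows with reply_to in {3} -> c32 (id 4, lev 2), c22 (id 9, lev 2), c37 (id 10, lev 2), c35 (id 11, lev 2).
Iteration 3: rows with reply_to in {4,9,10,11} -> c5 (id 5, lev 3), c11 (id 14, lev 3).
Iteration 4: rows with reply_to in {5,14} -> c28 (id 15, lev 4).
Iteration 5: no rows with reply_to in {15}; recursion stops.
Total rows emitted: 9.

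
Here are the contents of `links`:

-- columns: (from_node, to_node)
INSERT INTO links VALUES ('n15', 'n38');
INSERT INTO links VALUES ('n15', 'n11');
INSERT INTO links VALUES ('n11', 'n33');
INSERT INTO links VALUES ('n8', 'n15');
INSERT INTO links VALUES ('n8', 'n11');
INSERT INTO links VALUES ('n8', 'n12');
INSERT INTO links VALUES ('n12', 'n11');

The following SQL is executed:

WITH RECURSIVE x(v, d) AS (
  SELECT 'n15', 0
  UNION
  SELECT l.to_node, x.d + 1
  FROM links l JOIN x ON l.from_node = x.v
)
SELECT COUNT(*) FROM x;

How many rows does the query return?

Base: (n15, d=0).
Iteration 1: edges from {n15} -> (n11, d=1), (n38, d=1).
Iteration 2: edges from {n11,n38} -> (n33, d=2).
Iteration 3: no outgoing edges from {n33}; recursion stops.
Total rows emitted: 4.

4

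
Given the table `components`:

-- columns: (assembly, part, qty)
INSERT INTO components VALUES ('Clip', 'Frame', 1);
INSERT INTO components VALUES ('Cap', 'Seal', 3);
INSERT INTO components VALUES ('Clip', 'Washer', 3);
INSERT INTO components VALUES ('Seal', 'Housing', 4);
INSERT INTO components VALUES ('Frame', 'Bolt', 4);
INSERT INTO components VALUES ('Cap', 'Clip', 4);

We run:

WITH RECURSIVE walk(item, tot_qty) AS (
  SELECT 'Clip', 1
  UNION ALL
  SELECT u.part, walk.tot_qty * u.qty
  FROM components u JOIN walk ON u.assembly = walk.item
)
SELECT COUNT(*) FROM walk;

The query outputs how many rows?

4

Base: (Clip, tot_qty=1).
Iteration 1: components of {Clip} -> Frame = 1*1 = 1, Washer = 1*3 = 3.
Iteration 2: components of {Frame,Washer} -> Bolt = 1*4 = 4.
Iteration 3: no further components; recursion stops.
Total rows emitted: 4.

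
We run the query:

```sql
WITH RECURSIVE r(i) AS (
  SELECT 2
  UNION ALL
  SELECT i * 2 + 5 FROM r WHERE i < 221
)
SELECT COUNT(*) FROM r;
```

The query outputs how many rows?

Base: i=2.
Iteration 1: 2 < 221 holds -> i = 2 * 2 + 5 = 9.
Iteration 2: 9 < 221 holds -> i = 9 * 2 + 5 = 23.
Iteration 3: 23 < 221 holds -> i = 23 * 2 + 5 = 51.
Iteration 4: 51 < 221 holds -> i = 51 * 2 + 5 = 107.
Iteration 5: 107 < 221 holds -> i = 107 * 2 + 5 = 219.
Iteration 6: 219 < 221 holds -> i = 219 * 2 + 5 = 443.
Iteration 7: 443 < 221 fails; recursion stops.
Total rows emitted: 7.

7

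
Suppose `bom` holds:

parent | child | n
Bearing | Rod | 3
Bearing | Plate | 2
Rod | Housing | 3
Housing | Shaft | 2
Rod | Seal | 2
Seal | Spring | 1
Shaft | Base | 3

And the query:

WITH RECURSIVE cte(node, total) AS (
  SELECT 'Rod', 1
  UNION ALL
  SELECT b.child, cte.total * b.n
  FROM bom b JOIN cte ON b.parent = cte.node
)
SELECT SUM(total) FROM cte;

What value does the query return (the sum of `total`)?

Base: (Rod, total=1).
Iteration 1: components of {Rod} -> Housing = 1*3 = 3, Seal = 1*2 = 2.
Iteration 2: components of {Housing,Seal} -> Shaft = 3*2 = 6, Spring = 2*1 = 2.
Iteration 3: components of {Shaft,Spring} -> Base = 6*3 = 18.
Iteration 4: no further components; recursion stops.
SUM(total) = 1 + 3 + 2 + 6 + 2 + 18 = 32.

32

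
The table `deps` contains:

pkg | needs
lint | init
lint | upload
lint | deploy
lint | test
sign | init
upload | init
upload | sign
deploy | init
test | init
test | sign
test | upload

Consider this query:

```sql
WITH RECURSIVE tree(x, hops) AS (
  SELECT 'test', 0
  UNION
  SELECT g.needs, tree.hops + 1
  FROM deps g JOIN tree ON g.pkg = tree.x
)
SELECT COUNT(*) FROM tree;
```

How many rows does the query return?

Base: (test, hops=0).
Iteration 1: edges from {test} -> (init, hops=1), (sign, hops=1), (upload, hops=1).
Iteration 2: edges from {init,sign,upload} -> (init, hops=2), (sign, hops=2). [UNION drops 1 duplicate row(s)]
Iteration 3: edges from {init,sign} -> (init, hops=3).
Iteration 4: no outgoing edges from {init}; recursion stops.
Total rows emitted: 7.

7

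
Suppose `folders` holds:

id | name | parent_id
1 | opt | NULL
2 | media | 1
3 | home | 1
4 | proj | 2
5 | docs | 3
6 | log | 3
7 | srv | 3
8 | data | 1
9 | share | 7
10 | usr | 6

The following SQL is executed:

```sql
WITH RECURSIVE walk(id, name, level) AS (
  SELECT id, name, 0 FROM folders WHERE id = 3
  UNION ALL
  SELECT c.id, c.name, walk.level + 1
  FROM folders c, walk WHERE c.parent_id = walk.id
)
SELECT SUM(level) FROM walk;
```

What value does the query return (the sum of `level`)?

7

Base: id=3 (home) at level 0.
Iteration 1: rows with parent_id in {3} -> docs (id 5, level 1), log (id 6, level 1), srv (id 7, level 1).
Iteration 2: rows with parent_id in {5,6,7} -> share (id 9, level 2), usr (id 10, level 2).
Iteration 3: no rows with parent_id in {9,10}; recursion stops.
SUM(level) = 0 + 1 + 1 + 1 + 2 + 2 = 7.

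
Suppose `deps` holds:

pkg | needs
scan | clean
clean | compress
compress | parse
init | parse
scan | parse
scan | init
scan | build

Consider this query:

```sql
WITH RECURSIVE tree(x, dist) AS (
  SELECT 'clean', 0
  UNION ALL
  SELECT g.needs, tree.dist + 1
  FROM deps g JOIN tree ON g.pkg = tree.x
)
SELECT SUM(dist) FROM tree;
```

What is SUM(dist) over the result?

Base: (clean, dist=0).
Iteration 1: edges from {clean} -> (compress, dist=1).
Iteration 2: edges from {compress} -> (parse, dist=2).
Iteration 3: no outgoing edges from {parse}; recursion stops.
SUM(dist) = 0 + 1 + 2 = 3.

3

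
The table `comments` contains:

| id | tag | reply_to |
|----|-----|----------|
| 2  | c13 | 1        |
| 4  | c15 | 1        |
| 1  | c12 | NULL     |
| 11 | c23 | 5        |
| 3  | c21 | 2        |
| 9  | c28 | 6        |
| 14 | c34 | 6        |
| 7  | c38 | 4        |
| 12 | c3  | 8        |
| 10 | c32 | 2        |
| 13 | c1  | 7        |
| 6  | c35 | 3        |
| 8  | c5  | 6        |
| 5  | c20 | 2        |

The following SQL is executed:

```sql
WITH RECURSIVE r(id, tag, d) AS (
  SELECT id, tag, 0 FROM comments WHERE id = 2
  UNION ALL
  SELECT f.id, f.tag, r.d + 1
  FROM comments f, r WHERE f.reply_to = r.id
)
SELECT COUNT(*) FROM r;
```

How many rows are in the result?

Base: id=2 (c13) at d 0.
Iteration 1: rows with reply_to in {2} -> c21 (id 3, d 1), c20 (id 5, d 1), c32 (id 10, d 1).
Iteration 2: rows with reply_to in {3,5,10} -> c35 (id 6, d 2), c23 (id 11, d 2).
Iteration 3: rows with reply_to in {6,11} -> c5 (id 8, d 3), c28 (id 9, d 3), c34 (id 14, d 3).
Iteration 4: rows with reply_to in {8,9,14} -> c3 (id 12, d 4).
Iteration 5: no rows with reply_to in {12}; recursion stops.
Total rows emitted: 10.

10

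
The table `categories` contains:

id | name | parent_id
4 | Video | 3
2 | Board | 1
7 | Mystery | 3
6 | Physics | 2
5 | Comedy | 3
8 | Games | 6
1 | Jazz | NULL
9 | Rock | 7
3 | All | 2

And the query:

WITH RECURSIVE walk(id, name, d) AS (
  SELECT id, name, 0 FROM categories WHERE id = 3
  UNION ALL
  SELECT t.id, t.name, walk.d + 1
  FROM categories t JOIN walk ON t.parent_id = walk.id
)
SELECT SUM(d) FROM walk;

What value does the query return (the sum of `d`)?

5

Base: id=3 (All) at d 0.
Iteration 1: rows with parent_id in {3} -> Video (id 4, d 1), Comedy (id 5, d 1), Mystery (id 7, d 1).
Iteration 2: rows with parent_id in {4,5,7} -> Rock (id 9, d 2).
Iteration 3: no rows with parent_id in {9}; recursion stops.
SUM(d) = 0 + 1 + 1 + 1 + 2 = 5.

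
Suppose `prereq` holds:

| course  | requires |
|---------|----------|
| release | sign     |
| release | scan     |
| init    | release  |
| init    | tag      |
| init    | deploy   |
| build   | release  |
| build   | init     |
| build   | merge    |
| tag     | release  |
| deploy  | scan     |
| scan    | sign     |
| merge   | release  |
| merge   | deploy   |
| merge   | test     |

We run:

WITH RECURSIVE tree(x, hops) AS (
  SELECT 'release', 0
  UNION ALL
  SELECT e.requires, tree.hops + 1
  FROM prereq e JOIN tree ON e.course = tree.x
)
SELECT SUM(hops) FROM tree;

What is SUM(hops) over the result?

4

Base: (release, hops=0).
Iteration 1: edges from {release} -> (scan, hops=1), (sign, hops=1).
Iteration 2: edges from {scan,sign} -> (sign, hops=2).
Iteration 3: no outgoing edges from {sign}; recursion stops.
SUM(hops) = 0 + 1 + 1 + 2 = 4.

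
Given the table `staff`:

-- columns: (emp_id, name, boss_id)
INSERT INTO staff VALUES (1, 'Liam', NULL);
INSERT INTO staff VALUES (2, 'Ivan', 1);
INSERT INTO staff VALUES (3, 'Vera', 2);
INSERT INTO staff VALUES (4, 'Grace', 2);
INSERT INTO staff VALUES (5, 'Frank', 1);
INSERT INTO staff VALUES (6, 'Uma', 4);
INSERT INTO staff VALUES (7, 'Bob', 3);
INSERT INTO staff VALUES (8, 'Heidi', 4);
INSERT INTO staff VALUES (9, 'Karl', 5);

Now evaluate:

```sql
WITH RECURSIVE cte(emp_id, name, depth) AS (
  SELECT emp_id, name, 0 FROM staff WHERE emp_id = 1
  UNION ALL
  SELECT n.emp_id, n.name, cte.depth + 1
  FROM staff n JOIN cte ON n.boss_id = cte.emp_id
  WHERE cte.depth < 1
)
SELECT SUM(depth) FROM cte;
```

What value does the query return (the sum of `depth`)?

Base: emp_id=1 (Liam) at depth 0.
Iteration 1: rows with boss_id in {1} -> Ivan (id 2, depth 1), Frank (id 5, depth 1).
Iteration 2: depth < 1 fails for all current rows; recursion stops.
SUM(depth) = 0 + 1 + 1 = 2.

2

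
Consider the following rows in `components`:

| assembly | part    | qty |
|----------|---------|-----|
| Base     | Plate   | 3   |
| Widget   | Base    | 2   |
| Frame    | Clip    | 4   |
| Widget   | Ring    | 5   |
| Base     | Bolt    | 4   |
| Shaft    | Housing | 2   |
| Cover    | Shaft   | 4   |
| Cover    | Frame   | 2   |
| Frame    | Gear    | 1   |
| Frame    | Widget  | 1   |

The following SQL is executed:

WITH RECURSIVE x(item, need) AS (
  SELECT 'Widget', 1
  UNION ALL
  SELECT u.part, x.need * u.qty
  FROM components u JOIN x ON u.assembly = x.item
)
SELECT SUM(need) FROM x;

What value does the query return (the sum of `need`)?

22

Base: (Widget, need=1).
Iteration 1: components of {Widget} -> Base = 1*2 = 2, Ring = 1*5 = 5.
Iteration 2: components of {Base,Ring} -> Bolt = 2*4 = 8, Plate = 2*3 = 6.
Iteration 3: no further components; recursion stops.
SUM(need) = 1 + 2 + 5 + 8 + 6 = 22.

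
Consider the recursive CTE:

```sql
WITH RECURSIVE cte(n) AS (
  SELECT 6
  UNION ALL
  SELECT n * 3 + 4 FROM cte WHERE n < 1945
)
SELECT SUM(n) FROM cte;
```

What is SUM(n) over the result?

8730

Base: n=6.
Iteration 1: 6 < 1945 holds -> n = 6 * 3 + 4 = 22.
Iteration 2: 22 < 1945 holds -> n = 22 * 3 + 4 = 70.
Iteration 3: 70 < 1945 holds -> n = 70 * 3 + 4 = 214.
Iteration 4: 214 < 1945 holds -> n = 214 * 3 + 4 = 646.
Iteration 5: 646 < 1945 holds -> n = 646 * 3 + 4 = 1942.
Iteration 6: 1942 < 1945 holds -> n = 1942 * 3 + 4 = 5830.
Iteration 7: 5830 < 1945 fails; recursion stops.
SUM(n) = 6 + 22 + 70 + 214 + 646 + 1942 + 5830 = 8730.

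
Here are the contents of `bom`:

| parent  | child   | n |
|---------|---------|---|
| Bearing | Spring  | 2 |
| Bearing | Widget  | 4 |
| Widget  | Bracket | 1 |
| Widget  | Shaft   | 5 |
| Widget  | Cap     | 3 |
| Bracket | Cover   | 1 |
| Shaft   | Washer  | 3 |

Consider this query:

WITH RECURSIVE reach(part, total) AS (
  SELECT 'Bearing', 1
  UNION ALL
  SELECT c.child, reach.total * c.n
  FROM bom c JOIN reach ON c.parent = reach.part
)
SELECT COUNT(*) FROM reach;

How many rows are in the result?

Base: (Bearing, total=1).
Iteration 1: components of {Bearing} -> Spring = 1*2 = 2, Widget = 1*4 = 4.
Iteration 2: components of {Spring,Widget} -> Bracket = 4*1 = 4, Cap = 4*3 = 12, Shaft = 4*5 = 20.
Iteration 3: components of {Bracket,Cap,Shaft} -> Cover = 4*1 = 4, Washer = 20*3 = 60.
Iteration 4: no further components; recursion stops.
Total rows emitted: 8.

8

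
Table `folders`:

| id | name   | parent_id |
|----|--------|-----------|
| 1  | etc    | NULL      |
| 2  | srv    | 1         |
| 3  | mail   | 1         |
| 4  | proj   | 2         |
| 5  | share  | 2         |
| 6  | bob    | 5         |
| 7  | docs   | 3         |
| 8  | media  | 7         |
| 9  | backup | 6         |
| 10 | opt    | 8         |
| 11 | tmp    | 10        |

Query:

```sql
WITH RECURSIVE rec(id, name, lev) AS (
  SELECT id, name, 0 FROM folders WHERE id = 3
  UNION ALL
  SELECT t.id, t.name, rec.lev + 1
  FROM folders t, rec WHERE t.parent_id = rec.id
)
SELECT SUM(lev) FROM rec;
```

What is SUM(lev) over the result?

Base: id=3 (mail) at lev 0.
Iteration 1: rows with parent_id in {3} -> docs (id 7, lev 1).
Iteration 2: rows with parent_id in {7} -> media (id 8, lev 2).
Iteration 3: rows with parent_id in {8} -> opt (id 10, lev 3).
Iteration 4: rows with parent_id in {10} -> tmp (id 11, lev 4).
Iteration 5: no rows with parent_id in {11}; recursion stops.
SUM(lev) = 0 + 1 + 2 + 3 + 4 = 10.

10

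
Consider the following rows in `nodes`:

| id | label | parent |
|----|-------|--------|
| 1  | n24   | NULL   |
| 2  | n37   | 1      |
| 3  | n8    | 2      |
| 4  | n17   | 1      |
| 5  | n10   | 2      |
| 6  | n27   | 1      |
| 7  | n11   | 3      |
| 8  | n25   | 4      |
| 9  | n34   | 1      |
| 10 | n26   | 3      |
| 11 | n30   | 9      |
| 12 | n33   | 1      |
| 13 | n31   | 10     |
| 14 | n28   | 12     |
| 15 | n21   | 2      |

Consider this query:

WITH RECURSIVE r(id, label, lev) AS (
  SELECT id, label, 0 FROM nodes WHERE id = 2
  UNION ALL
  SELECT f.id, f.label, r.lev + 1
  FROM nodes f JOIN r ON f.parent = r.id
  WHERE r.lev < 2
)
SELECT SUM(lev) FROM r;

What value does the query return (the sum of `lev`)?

Base: id=2 (n37) at lev 0.
Iteration 1: rows with parent in {2} -> n8 (id 3, lev 1), n10 (id 5, lev 1), n21 (id 15, lev 1).
Iteration 2: rows with parent in {3,5,15} -> n11 (id 7, lev 2), n26 (id 10, lev 2).
Iteration 3: lev < 2 fails for all current rows; recursion stops.
SUM(lev) = 0 + 1 + 1 + 1 + 2 + 2 = 7.

7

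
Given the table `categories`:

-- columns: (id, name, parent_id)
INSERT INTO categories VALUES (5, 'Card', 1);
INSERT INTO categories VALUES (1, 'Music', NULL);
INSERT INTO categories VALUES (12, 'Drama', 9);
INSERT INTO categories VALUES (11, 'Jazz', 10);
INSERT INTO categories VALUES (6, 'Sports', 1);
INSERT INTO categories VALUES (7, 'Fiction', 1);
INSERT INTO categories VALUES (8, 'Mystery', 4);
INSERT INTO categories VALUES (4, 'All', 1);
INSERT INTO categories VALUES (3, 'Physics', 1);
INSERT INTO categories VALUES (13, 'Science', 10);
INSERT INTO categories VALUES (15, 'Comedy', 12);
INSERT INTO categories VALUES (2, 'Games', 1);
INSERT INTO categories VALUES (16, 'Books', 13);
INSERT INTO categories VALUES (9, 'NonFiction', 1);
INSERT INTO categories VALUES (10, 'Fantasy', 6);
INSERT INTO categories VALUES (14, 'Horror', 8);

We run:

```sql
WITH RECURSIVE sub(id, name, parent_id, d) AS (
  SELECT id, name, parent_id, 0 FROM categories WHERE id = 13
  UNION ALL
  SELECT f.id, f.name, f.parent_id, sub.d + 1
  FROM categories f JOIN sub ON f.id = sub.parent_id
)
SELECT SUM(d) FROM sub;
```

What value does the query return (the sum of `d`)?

6

Base: id=13 (Science), parent_id=10, d 0.
Iteration 1: join on id=10 -> Fantasy (id 10, parent_id=6, d 1).
Iteration 2: join on id=6 -> Sports (id 6, parent_id=1, d 2).
Iteration 3: join on id=1 -> Music (id 1, parent_id=NULL, d 3).
Iteration 4: parent_id is NULL; no match; recursion stops.
SUM(d) = 0 + 1 + 2 + 3 = 6.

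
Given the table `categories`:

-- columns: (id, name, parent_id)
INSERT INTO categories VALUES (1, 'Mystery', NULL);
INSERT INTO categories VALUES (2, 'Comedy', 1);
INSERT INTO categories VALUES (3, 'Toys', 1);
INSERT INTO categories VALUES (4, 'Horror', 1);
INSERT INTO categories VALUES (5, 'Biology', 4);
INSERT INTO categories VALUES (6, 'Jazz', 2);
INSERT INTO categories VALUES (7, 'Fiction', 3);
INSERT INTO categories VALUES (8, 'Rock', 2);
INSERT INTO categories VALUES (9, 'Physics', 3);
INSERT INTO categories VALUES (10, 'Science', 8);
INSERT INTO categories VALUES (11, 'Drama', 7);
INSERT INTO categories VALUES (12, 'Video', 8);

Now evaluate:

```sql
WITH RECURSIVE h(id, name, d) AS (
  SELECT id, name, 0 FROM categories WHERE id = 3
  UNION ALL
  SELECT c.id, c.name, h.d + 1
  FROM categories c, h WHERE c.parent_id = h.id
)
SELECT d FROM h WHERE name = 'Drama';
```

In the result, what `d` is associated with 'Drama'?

Base: id=3 (Toys) at d 0.
Iteration 1: rows with parent_id in {3} -> Fiction (id 7, d 1), Physics (id 9, d 1).
Iteration 2: rows with parent_id in {7,9} -> Drama (id 11, d 2).
Iteration 3: no rows with parent_id in {11}; recursion stops.

2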